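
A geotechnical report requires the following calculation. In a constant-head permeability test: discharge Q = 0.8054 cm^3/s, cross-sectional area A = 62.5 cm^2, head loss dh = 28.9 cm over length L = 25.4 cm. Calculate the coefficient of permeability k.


Compute hydraulic gradient:
i = dh / L = 28.9 / 25.4 = 1.1378
Then apply Darcy's law:
k = Q / (A * i)
k = 0.8054 / (62.5 * 1.1378)
k = 0.8054 / 71.1122
k = 0.011326 cm/s


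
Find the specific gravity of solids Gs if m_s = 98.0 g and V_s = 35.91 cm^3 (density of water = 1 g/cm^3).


Result: 2.729

Derivation:
Using Gs = m_s / (V_s * rho_w)
Since rho_w = 1 g/cm^3:
Gs = 98.0 / 35.91
Gs = 2.729


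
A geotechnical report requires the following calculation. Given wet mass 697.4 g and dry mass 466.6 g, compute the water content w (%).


Using w = (m_wet - m_dry) / m_dry * 100
m_wet - m_dry = 697.4 - 466.6 = 230.8 g
w = 230.8 / 466.6 * 100
w = 49.46 %


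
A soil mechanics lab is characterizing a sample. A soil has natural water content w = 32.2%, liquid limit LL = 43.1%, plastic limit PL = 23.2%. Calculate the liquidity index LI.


Result: 0.452

Derivation:
First compute the plasticity index:
PI = LL - PL = 43.1 - 23.2 = 19.9
Then compute the liquidity index:
LI = (w - PL) / PI
LI = (32.2 - 23.2) / 19.9
LI = 0.452


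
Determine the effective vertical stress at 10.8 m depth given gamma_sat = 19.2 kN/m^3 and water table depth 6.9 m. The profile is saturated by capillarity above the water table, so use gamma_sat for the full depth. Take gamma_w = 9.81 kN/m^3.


Total stress = gamma_sat * depth
sigma = 19.2 * 10.8 = 207.36 kPa
Pore water pressure u = gamma_w * (depth - d_wt)
u = 9.81 * (10.8 - 6.9) = 38.259 kPa
Effective stress = sigma - u
sigma' = 207.36 - 38.259 = 169.1 kPa


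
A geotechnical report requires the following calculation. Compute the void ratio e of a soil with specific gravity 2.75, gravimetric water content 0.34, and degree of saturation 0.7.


Result: 1.3357

Derivation:
Using the relation e = Gs * w / S
e = 2.75 * 0.34 / 0.7
e = 1.3357


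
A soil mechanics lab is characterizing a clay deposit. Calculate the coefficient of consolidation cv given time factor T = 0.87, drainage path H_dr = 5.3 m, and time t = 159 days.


Result: 0.1537 m^2/day

Derivation:
Using cv = T * H_dr^2 / t
H_dr^2 = 5.3^2 = 28.09
cv = 0.87 * 28.09 / 159
cv = 0.1537 m^2/day


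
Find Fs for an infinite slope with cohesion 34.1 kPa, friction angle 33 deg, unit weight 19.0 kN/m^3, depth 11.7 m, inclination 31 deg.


Result: 1.428

Derivation:
Using Fs = c / (gamma*H*sin(beta)*cos(beta)) + tan(phi)/tan(beta)
Cohesion contribution = 34.1 / (19.0*11.7*sin(31)*cos(31))
Cohesion contribution = 0.347464
Friction contribution = tan(33)/tan(31) = 1.0808
Fs = 0.347464 + 1.0808
Fs = 1.428


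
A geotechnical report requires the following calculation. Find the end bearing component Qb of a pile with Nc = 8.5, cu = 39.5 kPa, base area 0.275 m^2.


Result: 92.33 kN

Derivation:
Using Qb = Nc * cu * Ab
Qb = 8.5 * 39.5 * 0.275
Qb = 92.33 kN


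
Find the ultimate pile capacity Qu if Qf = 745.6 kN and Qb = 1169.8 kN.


Using Qu = Qf + Qb
Qu = 745.6 + 1169.8
Qu = 1915.4 kN


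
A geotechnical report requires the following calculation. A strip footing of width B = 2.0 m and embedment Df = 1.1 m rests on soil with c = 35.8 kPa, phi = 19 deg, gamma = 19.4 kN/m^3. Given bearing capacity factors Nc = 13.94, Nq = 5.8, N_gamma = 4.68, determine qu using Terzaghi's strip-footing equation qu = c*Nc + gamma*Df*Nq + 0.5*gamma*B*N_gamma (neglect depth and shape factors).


Compute qu = c*Nc + gamma*Df*Nq + 0.5*gamma*B*N_gamma
Term 1: 35.8 * 13.94 = 499.052
Term 2: 19.4 * 1.1 * 5.8 = 123.772
Term 3: 0.5 * 19.4 * 2.0 * 4.68 = 90.792
qu = 499.052 + 123.772 + 90.792
qu = 713.62 kPa


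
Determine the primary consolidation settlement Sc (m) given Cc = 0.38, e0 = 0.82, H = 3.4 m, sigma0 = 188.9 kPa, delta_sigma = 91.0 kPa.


Using Sc = Cc * H / (1 + e0) * log10((sigma0 + delta_sigma) / sigma0)
Stress ratio = (188.9 + 91.0) / 188.9 = 1.48174
log10(1.48174) = 0.170771
Cc * H / (1 + e0) = 0.38 * 3.4 / (1 + 0.82) = 0.70989
Sc = 0.70989 * 0.170771
Sc = 0.1212 m


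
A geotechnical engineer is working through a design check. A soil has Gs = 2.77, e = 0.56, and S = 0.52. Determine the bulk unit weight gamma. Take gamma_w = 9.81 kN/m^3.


Result: 19.25 kN/m^3

Derivation:
Using gamma = gamma_w * (Gs + S*e) / (1 + e)
Numerator: Gs + S*e = 2.77 + 0.52*0.56 = 3.0612
Denominator: 1 + e = 1 + 0.56 = 1.56
gamma = 9.81 * 3.0612 / 1.56
gamma = 19.25 kN/m^3


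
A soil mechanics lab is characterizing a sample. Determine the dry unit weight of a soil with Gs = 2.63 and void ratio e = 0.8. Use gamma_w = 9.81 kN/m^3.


Result: 14.333 kN/m^3

Derivation:
Using gamma_d = Gs * gamma_w / (1 + e)
gamma_d = 2.63 * 9.81 / (1 + 0.8)
gamma_d = 2.63 * 9.81 / 1.8
gamma_d = 14.333 kN/m^3


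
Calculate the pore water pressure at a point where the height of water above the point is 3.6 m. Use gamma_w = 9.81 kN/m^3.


Using u = gamma_w * h_w
u = 9.81 * 3.6
u = 35.32 kPa


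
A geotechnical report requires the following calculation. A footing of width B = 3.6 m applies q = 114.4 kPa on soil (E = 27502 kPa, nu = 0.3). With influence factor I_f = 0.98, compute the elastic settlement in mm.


Result: 13.355 mm

Derivation:
Using Se = q * B * (1 - nu^2) * I_f / E
1 - nu^2 = 1 - 0.3^2 = 0.91
Se = 114.4 * 3.6 * 0.91 * 0.98 / 27502
Se = 0.013355 m
Convert to mm: Se = 0.013355 * 1000 = 13.355 mm


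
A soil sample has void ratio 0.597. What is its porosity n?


Using the relation n = e / (1 + e)
n = 0.597 / (1 + 0.597)
n = 0.597 / 1.597
n = 0.3738


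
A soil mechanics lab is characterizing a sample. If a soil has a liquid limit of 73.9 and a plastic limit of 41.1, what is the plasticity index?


Result: 32.8

Derivation:
Using PI = LL - PL
PI = 73.9 - 41.1
PI = 32.8


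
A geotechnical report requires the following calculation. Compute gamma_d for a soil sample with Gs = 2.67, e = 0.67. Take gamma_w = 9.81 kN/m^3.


Using gamma_d = Gs * gamma_w / (1 + e)
gamma_d = 2.67 * 9.81 / (1 + 0.67)
gamma_d = 2.67 * 9.81 / 1.67
gamma_d = 15.684 kN/m^3


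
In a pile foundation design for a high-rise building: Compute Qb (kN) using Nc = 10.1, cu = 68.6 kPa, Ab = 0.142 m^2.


Using Qb = Nc * cu * Ab
Qb = 10.1 * 68.6 * 0.142
Qb = 98.39 kN


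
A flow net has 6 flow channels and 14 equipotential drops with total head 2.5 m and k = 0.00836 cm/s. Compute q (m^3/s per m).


Convert k to m/s for unit consistency with H:
k = 0.00836 cm/s = 0.00836 / 100 m/s = 8.36e-05 m/s
Using q = k * H * Nf / Nd
Nf / Nd = 6 / 14 = 0.4286
q = 8.36e-05 * 2.5 * 0.4286
q = 8.957e-05 m^3/s per m


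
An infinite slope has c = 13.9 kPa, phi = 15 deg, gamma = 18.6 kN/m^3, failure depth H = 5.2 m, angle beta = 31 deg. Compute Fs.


Using Fs = c / (gamma*H*sin(beta)*cos(beta)) + tan(phi)/tan(beta)
Cohesion contribution = 13.9 / (18.6*5.2*sin(31)*cos(31))
Cohesion contribution = 0.325532
Friction contribution = tan(15)/tan(31) = 0.445942
Fs = 0.325532 + 0.445942
Fs = 0.771


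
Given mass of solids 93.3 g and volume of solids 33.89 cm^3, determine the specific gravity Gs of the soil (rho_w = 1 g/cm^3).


Using Gs = m_s / (V_s * rho_w)
Since rho_w = 1 g/cm^3:
Gs = 93.3 / 33.89
Gs = 2.753


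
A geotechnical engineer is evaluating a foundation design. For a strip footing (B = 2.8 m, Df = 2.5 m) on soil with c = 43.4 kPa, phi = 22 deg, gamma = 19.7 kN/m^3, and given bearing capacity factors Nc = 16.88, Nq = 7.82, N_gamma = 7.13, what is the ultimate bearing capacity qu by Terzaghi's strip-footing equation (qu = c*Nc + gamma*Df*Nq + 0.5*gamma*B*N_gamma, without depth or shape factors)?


Compute qu = c*Nc + gamma*Df*Nq + 0.5*gamma*B*N_gamma
Term 1: 43.4 * 16.88 = 732.592
Term 2: 19.7 * 2.5 * 7.82 = 385.135
Term 3: 0.5 * 19.7 * 2.8 * 7.13 = 196.6454
qu = 732.592 + 385.135 + 196.6454
qu = 1314.37 kPa


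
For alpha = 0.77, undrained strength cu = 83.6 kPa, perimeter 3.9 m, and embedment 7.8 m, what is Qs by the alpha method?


Result: 1958.2 kN

Derivation:
Using Qs = alpha * cu * perimeter * L
Qs = 0.77 * 83.6 * 3.9 * 7.8
Qs = 1958.2 kN


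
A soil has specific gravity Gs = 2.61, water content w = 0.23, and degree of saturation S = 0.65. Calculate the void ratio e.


Using the relation e = Gs * w / S
e = 2.61 * 0.23 / 0.65
e = 0.9235


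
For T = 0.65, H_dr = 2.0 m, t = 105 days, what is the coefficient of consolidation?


Using cv = T * H_dr^2 / t
H_dr^2 = 2.0^2 = 4.0
cv = 0.65 * 4.0 / 105
cv = 0.02476 m^2/day


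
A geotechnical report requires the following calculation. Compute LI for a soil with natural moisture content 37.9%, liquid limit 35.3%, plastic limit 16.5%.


Result: 1.138

Derivation:
First compute the plasticity index:
PI = LL - PL = 35.3 - 16.5 = 18.8
Then compute the liquidity index:
LI = (w - PL) / PI
LI = (37.9 - 16.5) / 18.8
LI = 1.138


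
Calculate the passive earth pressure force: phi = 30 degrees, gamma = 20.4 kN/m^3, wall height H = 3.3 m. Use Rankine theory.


Compute passive earth pressure coefficient:
Kp = tan^2(45 + phi/2) = tan^2(60.0) = 3
Compute passive force:
Pp = 0.5 * Kp * gamma * H^2
Pp = 0.5 * 3 * 20.4 * 3.3^2
Pp = 333.23 kN/m


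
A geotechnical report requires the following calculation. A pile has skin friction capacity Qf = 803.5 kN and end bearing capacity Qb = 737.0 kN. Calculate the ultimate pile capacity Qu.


Using Qu = Qf + Qb
Qu = 803.5 + 737.0
Qu = 1540.5 kN


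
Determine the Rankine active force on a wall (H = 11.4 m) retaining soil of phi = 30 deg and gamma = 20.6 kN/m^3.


Result: 446.2 kN/m

Derivation:
Compute active earth pressure coefficient:
Ka = tan^2(45 - phi/2) = tan^2(30.0) = 0.333333
Compute active force:
Pa = 0.5 * Ka * gamma * H^2
Pa = 0.5 * 0.333333 * 20.6 * 11.4^2
Pa = 446.2 kN/m


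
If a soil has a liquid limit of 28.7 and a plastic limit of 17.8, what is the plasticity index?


Using PI = LL - PL
PI = 28.7 - 17.8
PI = 10.9


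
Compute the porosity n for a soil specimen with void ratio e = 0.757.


Using the relation n = e / (1 + e)
n = 0.757 / (1 + 0.757)
n = 0.757 / 1.757
n = 0.4308


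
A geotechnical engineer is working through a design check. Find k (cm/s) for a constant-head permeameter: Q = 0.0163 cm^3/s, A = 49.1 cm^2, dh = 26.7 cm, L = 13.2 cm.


Compute hydraulic gradient:
i = dh / L = 26.7 / 13.2 = 2.02273
Then apply Darcy's law:
k = Q / (A * i)
k = 0.0163 / (49.1 * 2.02273)
k = 0.0163 / 99.3159
k = 0.000164 cm/s


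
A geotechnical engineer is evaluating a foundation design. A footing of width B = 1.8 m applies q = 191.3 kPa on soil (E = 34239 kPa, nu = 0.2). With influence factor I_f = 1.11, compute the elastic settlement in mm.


Result: 10.717 mm

Derivation:
Using Se = q * B * (1 - nu^2) * I_f / E
1 - nu^2 = 1 - 0.2^2 = 0.96
Se = 191.3 * 1.8 * 0.96 * 1.11 / 34239
Se = 0.010717 m
Convert to mm: Se = 0.010717 * 1000 = 10.717 mm


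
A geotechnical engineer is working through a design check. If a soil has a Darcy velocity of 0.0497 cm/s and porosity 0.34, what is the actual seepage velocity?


Using v_s = v_d / n
v_s = 0.0497 / 0.34
v_s = 0.14618 cm/s


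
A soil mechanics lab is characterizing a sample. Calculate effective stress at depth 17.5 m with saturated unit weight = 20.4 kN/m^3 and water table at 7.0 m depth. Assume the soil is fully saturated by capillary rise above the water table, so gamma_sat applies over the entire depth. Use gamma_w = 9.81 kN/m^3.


Total stress = gamma_sat * depth
sigma = 20.4 * 17.5 = 357.0 kPa
Pore water pressure u = gamma_w * (depth - d_wt)
u = 9.81 * (17.5 - 7.0) = 103.005 kPa
Effective stress = sigma - u
sigma' = 357.0 - 103.005 = 254.0 kPa


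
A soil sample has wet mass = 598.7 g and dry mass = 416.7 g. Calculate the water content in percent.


Result: 43.68 %

Derivation:
Using w = (m_wet - m_dry) / m_dry * 100
m_wet - m_dry = 598.7 - 416.7 = 182.0 g
w = 182.0 / 416.7 * 100
w = 43.68 %


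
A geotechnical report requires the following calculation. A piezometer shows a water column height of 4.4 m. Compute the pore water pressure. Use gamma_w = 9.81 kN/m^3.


Using u = gamma_w * h_w
u = 9.81 * 4.4
u = 43.16 kPa


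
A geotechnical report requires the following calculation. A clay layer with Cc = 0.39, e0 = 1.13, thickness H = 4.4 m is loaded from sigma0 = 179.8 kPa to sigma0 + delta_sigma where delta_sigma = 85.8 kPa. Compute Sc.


Result: 0.1365 m

Derivation:
Using Sc = Cc * H / (1 + e0) * log10((sigma0 + delta_sigma) / sigma0)
Stress ratio = (179.8 + 85.8) / 179.8 = 1.4772
log10(1.4772) = 0.169438
Cc * H / (1 + e0) = 0.39 * 4.4 / (1 + 1.13) = 0.805634
Sc = 0.805634 * 0.169438
Sc = 0.1365 m


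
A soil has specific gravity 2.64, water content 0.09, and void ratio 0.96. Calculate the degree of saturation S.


Using S = Gs * w / e
S = 2.64 * 0.09 / 0.96
S = 0.2475


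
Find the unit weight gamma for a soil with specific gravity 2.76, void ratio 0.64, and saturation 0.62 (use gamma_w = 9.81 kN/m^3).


Result: 18.883 kN/m^3

Derivation:
Using gamma = gamma_w * (Gs + S*e) / (1 + e)
Numerator: Gs + S*e = 2.76 + 0.62*0.64 = 3.1568
Denominator: 1 + e = 1 + 0.64 = 1.64
gamma = 9.81 * 3.1568 / 1.64
gamma = 18.883 kN/m^3


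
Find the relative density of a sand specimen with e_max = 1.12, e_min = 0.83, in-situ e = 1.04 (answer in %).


Using Dr = (e_max - e) / (e_max - e_min) * 100
e_max - e = 1.12 - 1.04 = 0.08
e_max - e_min = 1.12 - 0.83 = 0.29
Dr = 0.08 / 0.29 * 100
Dr = 27.59 %


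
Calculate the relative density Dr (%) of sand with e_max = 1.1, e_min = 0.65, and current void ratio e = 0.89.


Using Dr = (e_max - e) / (e_max - e_min) * 100
e_max - e = 1.1 - 0.89 = 0.21
e_max - e_min = 1.1 - 0.65 = 0.45
Dr = 0.21 / 0.45 * 100
Dr = 46.67 %


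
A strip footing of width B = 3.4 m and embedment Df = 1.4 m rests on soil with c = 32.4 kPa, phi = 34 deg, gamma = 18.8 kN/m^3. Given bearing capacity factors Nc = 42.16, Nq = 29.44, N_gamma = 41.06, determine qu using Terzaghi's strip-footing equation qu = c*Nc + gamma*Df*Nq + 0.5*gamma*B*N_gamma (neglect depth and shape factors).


Compute qu = c*Nc + gamma*Df*Nq + 0.5*gamma*B*N_gamma
Term 1: 32.4 * 42.16 = 1365.984
Term 2: 18.8 * 1.4 * 29.44 = 774.8608
Term 3: 0.5 * 18.8 * 3.4 * 41.06 = 1312.2776
qu = 1365.984 + 774.8608 + 1312.2776
qu = 3453.12 kPa


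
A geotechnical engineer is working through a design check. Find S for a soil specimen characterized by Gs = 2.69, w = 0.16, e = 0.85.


Using S = Gs * w / e
S = 2.69 * 0.16 / 0.85
S = 0.5064


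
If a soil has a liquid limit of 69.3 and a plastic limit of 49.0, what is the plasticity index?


Using PI = LL - PL
PI = 69.3 - 49.0
PI = 20.3


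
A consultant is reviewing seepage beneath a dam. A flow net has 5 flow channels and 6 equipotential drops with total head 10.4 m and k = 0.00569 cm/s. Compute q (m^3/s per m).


Convert k to m/s for unit consistency with H:
k = 0.00569 cm/s = 0.00569 / 100 m/s = 5.69e-05 m/s
Using q = k * H * Nf / Nd
Nf / Nd = 5 / 6 = 0.8333
q = 5.69e-05 * 10.4 * 0.8333
q = 0.0004931 m^3/s per m


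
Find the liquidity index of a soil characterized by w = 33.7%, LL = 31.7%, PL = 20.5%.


First compute the plasticity index:
PI = LL - PL = 31.7 - 20.5 = 11.2
Then compute the liquidity index:
LI = (w - PL) / PI
LI = (33.7 - 20.5) / 11.2
LI = 1.179


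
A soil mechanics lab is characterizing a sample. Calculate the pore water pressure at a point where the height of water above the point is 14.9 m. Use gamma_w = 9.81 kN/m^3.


Result: 146.17 kPa

Derivation:
Using u = gamma_w * h_w
u = 9.81 * 14.9
u = 146.17 kPa


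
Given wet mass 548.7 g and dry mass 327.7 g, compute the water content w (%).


Result: 67.44 %

Derivation:
Using w = (m_wet - m_dry) / m_dry * 100
m_wet - m_dry = 548.7 - 327.7 = 221.0 g
w = 221.0 / 327.7 * 100
w = 67.44 %


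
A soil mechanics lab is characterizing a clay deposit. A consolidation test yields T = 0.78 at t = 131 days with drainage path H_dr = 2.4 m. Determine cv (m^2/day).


Using cv = T * H_dr^2 / t
H_dr^2 = 2.4^2 = 5.76
cv = 0.78 * 5.76 / 131
cv = 0.0343 m^2/day


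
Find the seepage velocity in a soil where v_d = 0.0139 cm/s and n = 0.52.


Using v_s = v_d / n
v_s = 0.0139 / 0.52
v_s = 0.02673 cm/s


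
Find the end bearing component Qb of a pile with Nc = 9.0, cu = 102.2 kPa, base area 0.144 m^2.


Using Qb = Nc * cu * Ab
Qb = 9.0 * 102.2 * 0.144
Qb = 132.45 kN


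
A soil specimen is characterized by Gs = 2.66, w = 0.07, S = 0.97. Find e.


Using the relation e = Gs * w / S
e = 2.66 * 0.07 / 0.97
e = 0.192


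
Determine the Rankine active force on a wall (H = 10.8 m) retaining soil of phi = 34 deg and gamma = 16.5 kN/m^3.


Compute active earth pressure coefficient:
Ka = tan^2(45 - phi/2) = tan^2(28.0) = 0.282715
Compute active force:
Pa = 0.5 * Ka * gamma * H^2
Pa = 0.5 * 0.282715 * 16.5 * 10.8^2
Pa = 272.05 kN/m


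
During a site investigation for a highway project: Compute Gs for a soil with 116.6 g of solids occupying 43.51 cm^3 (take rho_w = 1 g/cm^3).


Result: 2.68

Derivation:
Using Gs = m_s / (V_s * rho_w)
Since rho_w = 1 g/cm^3:
Gs = 116.6 / 43.51
Gs = 2.68


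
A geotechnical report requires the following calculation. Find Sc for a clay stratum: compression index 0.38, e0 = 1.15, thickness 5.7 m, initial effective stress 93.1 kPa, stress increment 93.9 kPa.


Result: 0.3051 m

Derivation:
Using Sc = Cc * H / (1 + e0) * log10((sigma0 + delta_sigma) / sigma0)
Stress ratio = (93.1 + 93.9) / 93.1 = 2.00859
log10(2.00859) = 0.302892
Cc * H / (1 + e0) = 0.38 * 5.7 / (1 + 1.15) = 1.00744
Sc = 1.00744 * 0.302892
Sc = 0.3051 m


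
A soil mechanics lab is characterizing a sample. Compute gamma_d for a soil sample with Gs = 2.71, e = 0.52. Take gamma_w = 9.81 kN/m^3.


Using gamma_d = Gs * gamma_w / (1 + e)
gamma_d = 2.71 * 9.81 / (1 + 0.52)
gamma_d = 2.71 * 9.81 / 1.52
gamma_d = 17.49 kN/m^3


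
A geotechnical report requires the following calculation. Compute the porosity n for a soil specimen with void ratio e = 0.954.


Using the relation n = e / (1 + e)
n = 0.954 / (1 + 0.954)
n = 0.954 / 1.954
n = 0.4882


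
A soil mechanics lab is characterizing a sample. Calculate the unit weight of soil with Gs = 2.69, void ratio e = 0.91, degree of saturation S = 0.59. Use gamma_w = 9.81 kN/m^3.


Using gamma = gamma_w * (Gs + S*e) / (1 + e)
Numerator: Gs + S*e = 2.69 + 0.59*0.91 = 3.2269
Denominator: 1 + e = 1 + 0.91 = 1.91
gamma = 9.81 * 3.2269 / 1.91
gamma = 16.574 kN/m^3


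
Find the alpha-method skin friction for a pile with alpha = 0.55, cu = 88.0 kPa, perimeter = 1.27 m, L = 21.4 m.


Using Qs = alpha * cu * perimeter * L
Qs = 0.55 * 88.0 * 1.27 * 21.4
Qs = 1315.42 kN


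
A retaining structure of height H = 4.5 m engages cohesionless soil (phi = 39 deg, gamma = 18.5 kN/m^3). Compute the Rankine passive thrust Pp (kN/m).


Compute passive earth pressure coefficient:
Kp = tan^2(45 + phi/2) = tan^2(64.5) = 4.395495
Compute passive force:
Pp = 0.5 * Kp * gamma * H^2
Pp = 0.5 * 4.395495 * 18.5 * 4.5^2
Pp = 823.33 kN/m


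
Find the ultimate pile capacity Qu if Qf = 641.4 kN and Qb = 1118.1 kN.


Using Qu = Qf + Qb
Qu = 641.4 + 1118.1
Qu = 1759.5 kN


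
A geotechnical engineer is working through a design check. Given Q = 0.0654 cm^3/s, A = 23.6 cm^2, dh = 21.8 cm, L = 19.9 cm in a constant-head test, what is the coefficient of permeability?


Compute hydraulic gradient:
i = dh / L = 21.8 / 19.9 = 1.09548
Then apply Darcy's law:
k = Q / (A * i)
k = 0.0654 / (23.6 * 1.09548)
k = 0.0654 / 25.8533
k = 0.00253 cm/s


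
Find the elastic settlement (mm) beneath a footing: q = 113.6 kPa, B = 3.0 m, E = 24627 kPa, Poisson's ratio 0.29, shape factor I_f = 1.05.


Using Se = q * B * (1 - nu^2) * I_f / E
1 - nu^2 = 1 - 0.29^2 = 0.9159
Se = 113.6 * 3.0 * 0.9159 * 1.05 / 24627
Se = 0.013308 m
Convert to mm: Se = 0.013308 * 1000 = 13.308 mm


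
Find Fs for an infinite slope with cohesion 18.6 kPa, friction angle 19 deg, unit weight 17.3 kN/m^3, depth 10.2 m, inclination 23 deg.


Using Fs = c / (gamma*H*sin(beta)*cos(beta)) + tan(phi)/tan(beta)
Cohesion contribution = 18.6 / (17.3*10.2*sin(23)*cos(23))
Cohesion contribution = 0.293064
Friction contribution = tan(19)/tan(23) = 0.811185
Fs = 0.293064 + 0.811185
Fs = 1.104


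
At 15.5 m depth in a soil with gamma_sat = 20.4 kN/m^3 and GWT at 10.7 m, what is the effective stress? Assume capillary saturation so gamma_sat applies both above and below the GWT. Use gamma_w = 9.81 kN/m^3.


Total stress = gamma_sat * depth
sigma = 20.4 * 15.5 = 316.2 kPa
Pore water pressure u = gamma_w * (depth - d_wt)
u = 9.81 * (15.5 - 10.7) = 47.088 kPa
Effective stress = sigma - u
sigma' = 316.2 - 47.088 = 269.11 kPa


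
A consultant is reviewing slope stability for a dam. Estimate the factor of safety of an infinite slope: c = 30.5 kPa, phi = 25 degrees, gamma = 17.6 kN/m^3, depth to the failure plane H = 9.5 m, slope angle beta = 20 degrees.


Using Fs = c / (gamma*H*sin(beta)*cos(beta)) + tan(phi)/tan(beta)
Cohesion contribution = 30.5 / (17.6*9.5*sin(20)*cos(20))
Cohesion contribution = 0.567579
Friction contribution = tan(25)/tan(20) = 1.28117
Fs = 0.567579 + 1.28117
Fs = 1.849


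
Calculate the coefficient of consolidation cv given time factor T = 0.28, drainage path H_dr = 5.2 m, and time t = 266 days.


Using cv = T * H_dr^2 / t
H_dr^2 = 5.2^2 = 27.04
cv = 0.28 * 27.04 / 266
cv = 0.02846 m^2/day


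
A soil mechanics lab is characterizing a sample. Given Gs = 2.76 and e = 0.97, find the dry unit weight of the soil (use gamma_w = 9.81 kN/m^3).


Using gamma_d = Gs * gamma_w / (1 + e)
gamma_d = 2.76 * 9.81 / (1 + 0.97)
gamma_d = 2.76 * 9.81 / 1.97
gamma_d = 13.744 kN/m^3


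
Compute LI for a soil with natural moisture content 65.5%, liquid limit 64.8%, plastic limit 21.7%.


Result: 1.016

Derivation:
First compute the plasticity index:
PI = LL - PL = 64.8 - 21.7 = 43.1
Then compute the liquidity index:
LI = (w - PL) / PI
LI = (65.5 - 21.7) / 43.1
LI = 1.016


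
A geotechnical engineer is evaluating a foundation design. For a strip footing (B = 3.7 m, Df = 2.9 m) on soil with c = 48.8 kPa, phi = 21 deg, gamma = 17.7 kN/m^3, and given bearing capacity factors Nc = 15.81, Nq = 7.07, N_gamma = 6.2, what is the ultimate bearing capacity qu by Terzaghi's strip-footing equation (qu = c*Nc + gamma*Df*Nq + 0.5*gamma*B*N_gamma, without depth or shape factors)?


Result: 1337.45 kPa

Derivation:
Compute qu = c*Nc + gamma*Df*Nq + 0.5*gamma*B*N_gamma
Term 1: 48.8 * 15.81 = 771.528
Term 2: 17.7 * 2.9 * 7.07 = 362.9031
Term 3: 0.5 * 17.7 * 3.7 * 6.2 = 203.019
qu = 771.528 + 362.9031 + 203.019
qu = 1337.45 kPa


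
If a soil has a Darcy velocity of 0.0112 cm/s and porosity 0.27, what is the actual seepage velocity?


Result: 0.04148 cm/s

Derivation:
Using v_s = v_d / n
v_s = 0.0112 / 0.27
v_s = 0.04148 cm/s


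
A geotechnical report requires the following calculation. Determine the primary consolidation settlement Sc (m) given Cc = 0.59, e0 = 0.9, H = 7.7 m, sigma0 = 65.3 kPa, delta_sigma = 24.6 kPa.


Using Sc = Cc * H / (1 + e0) * log10((sigma0 + delta_sigma) / sigma0)
Stress ratio = (65.3 + 24.6) / 65.3 = 1.37672
log10(1.37672) = 0.138847
Cc * H / (1 + e0) = 0.59 * 7.7 / (1 + 0.9) = 2.39105
Sc = 2.39105 * 0.138847
Sc = 0.332 m


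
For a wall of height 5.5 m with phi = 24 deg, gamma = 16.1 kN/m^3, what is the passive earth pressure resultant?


Compute passive earth pressure coefficient:
Kp = tan^2(45 + phi/2) = tan^2(57.0) = 2.371184
Compute passive force:
Pp = 0.5 * Kp * gamma * H^2
Pp = 0.5 * 2.371184 * 16.1 * 5.5^2
Pp = 577.41 kN/m


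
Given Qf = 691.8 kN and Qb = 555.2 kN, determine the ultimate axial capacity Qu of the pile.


Using Qu = Qf + Qb
Qu = 691.8 + 555.2
Qu = 1247.0 kN


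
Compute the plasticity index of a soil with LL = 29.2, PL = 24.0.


Using PI = LL - PL
PI = 29.2 - 24.0
PI = 5.2


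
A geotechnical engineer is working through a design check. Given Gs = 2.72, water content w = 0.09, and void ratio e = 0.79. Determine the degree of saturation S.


Using S = Gs * w / e
S = 2.72 * 0.09 / 0.79
S = 0.3099


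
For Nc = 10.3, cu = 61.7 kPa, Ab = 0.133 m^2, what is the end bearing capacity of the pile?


Using Qb = Nc * cu * Ab
Qb = 10.3 * 61.7 * 0.133
Qb = 84.52 kN


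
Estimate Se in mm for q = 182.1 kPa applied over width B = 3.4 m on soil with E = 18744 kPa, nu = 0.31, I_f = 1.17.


Using Se = q * B * (1 - nu^2) * I_f / E
1 - nu^2 = 1 - 0.31^2 = 0.9039
Se = 182.1 * 3.4 * 0.9039 * 1.17 / 18744
Se = 0.034933 m
Convert to mm: Se = 0.034933 * 1000 = 34.933 mm


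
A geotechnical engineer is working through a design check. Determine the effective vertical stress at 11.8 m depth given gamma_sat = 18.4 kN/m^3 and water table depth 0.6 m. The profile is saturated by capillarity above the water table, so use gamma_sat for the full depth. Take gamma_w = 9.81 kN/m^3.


Total stress = gamma_sat * depth
sigma = 18.4 * 11.8 = 217.12 kPa
Pore water pressure u = gamma_w * (depth - d_wt)
u = 9.81 * (11.8 - 0.6) = 109.872 kPa
Effective stress = sigma - u
sigma' = 217.12 - 109.872 = 107.25 kPa


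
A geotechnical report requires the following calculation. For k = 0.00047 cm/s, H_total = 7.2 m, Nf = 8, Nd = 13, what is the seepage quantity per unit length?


Result: 2.082e-05 m^3/s per m

Derivation:
Convert k to m/s for unit consistency with H:
k = 0.00047 cm/s = 0.00047 / 100 m/s = 4.7e-06 m/s
Using q = k * H * Nf / Nd
Nf / Nd = 8 / 13 = 0.6154
q = 4.7e-06 * 7.2 * 0.6154
q = 2.082e-05 m^3/s per m


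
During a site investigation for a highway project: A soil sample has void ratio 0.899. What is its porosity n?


Using the relation n = e / (1 + e)
n = 0.899 / (1 + 0.899)
n = 0.899 / 1.899
n = 0.4734


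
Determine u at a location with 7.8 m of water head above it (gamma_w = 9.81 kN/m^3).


Using u = gamma_w * h_w
u = 9.81 * 7.8
u = 76.52 kPa


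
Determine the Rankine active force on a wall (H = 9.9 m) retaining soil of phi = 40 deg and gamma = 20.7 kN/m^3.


Compute active earth pressure coefficient:
Ka = tan^2(45 - phi/2) = tan^2(25.0) = 0.217443
Compute active force:
Pa = 0.5 * Ka * gamma * H^2
Pa = 0.5 * 0.217443 * 20.7 * 9.9^2
Pa = 220.57 kN/m


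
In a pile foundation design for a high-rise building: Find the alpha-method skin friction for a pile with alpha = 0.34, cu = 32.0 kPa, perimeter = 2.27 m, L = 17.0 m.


Using Qs = alpha * cu * perimeter * L
Qs = 0.34 * 32.0 * 2.27 * 17.0
Qs = 419.86 kN


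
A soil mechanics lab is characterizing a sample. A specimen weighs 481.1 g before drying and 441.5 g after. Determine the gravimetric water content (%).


Result: 8.97 %

Derivation:
Using w = (m_wet - m_dry) / m_dry * 100
m_wet - m_dry = 481.1 - 441.5 = 39.6 g
w = 39.6 / 441.5 * 100
w = 8.97 %


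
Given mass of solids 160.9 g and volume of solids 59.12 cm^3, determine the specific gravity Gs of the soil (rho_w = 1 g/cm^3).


Using Gs = m_s / (V_s * rho_w)
Since rho_w = 1 g/cm^3:
Gs = 160.9 / 59.12
Gs = 2.722


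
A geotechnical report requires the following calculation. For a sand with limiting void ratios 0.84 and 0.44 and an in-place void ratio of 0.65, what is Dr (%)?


Using Dr = (e_max - e) / (e_max - e_min) * 100
e_max - e = 0.84 - 0.65 = 0.19
e_max - e_min = 0.84 - 0.44 = 0.4
Dr = 0.19 / 0.4 * 100
Dr = 47.5 %


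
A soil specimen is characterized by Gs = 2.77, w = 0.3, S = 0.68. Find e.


Using the relation e = Gs * w / S
e = 2.77 * 0.3 / 0.68
e = 1.2221


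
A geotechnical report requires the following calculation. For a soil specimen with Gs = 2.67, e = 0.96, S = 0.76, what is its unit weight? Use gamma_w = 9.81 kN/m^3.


Using gamma = gamma_w * (Gs + S*e) / (1 + e)
Numerator: Gs + S*e = 2.67 + 0.76*0.96 = 3.3996
Denominator: 1 + e = 1 + 0.96 = 1.96
gamma = 9.81 * 3.3996 / 1.96
gamma = 17.015 kN/m^3


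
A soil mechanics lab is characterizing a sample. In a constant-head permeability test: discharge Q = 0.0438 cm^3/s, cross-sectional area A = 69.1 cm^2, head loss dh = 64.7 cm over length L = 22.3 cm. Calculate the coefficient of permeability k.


Compute hydraulic gradient:
i = dh / L = 64.7 / 22.3 = 2.90135
Then apply Darcy's law:
k = Q / (A * i)
k = 0.0438 / (69.1 * 2.90135)
k = 0.0438 / 200.483
k = 0.000218 cm/s


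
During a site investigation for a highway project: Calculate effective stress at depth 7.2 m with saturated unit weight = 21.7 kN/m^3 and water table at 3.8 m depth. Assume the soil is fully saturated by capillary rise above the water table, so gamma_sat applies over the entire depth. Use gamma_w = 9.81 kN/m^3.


Result: 122.89 kPa

Derivation:
Total stress = gamma_sat * depth
sigma = 21.7 * 7.2 = 156.24 kPa
Pore water pressure u = gamma_w * (depth - d_wt)
u = 9.81 * (7.2 - 3.8) = 33.354 kPa
Effective stress = sigma - u
sigma' = 156.24 - 33.354 = 122.89 kPa


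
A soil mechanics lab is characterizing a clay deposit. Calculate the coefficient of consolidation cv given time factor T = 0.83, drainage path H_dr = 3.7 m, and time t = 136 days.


Using cv = T * H_dr^2 / t
H_dr^2 = 3.7^2 = 13.69
cv = 0.83 * 13.69 / 136
cv = 0.08355 m^2/day


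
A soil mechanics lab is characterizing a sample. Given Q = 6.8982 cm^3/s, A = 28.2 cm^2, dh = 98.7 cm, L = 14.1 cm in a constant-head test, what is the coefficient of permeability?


Result: 0.034945 cm/s

Derivation:
Compute hydraulic gradient:
i = dh / L = 98.7 / 14.1 = 7
Then apply Darcy's law:
k = Q / (A * i)
k = 6.8982 / (28.2 * 7)
k = 6.8982 / 197.4
k = 0.034945 cm/s


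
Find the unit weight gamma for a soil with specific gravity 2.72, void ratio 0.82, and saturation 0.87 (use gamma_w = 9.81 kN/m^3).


Result: 18.506 kN/m^3

Derivation:
Using gamma = gamma_w * (Gs + S*e) / (1 + e)
Numerator: Gs + S*e = 2.72 + 0.87*0.82 = 3.4334
Denominator: 1 + e = 1 + 0.82 = 1.82
gamma = 9.81 * 3.4334 / 1.82
gamma = 18.506 kN/m^3


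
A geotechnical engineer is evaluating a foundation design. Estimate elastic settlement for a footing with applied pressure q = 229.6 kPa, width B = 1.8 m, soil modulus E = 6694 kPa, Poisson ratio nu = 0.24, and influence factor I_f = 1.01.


Using Se = q * B * (1 - nu^2) * I_f / E
1 - nu^2 = 1 - 0.24^2 = 0.9424
Se = 229.6 * 1.8 * 0.9424 * 1.01 / 6694
Se = 0.058765 m
Convert to mm: Se = 0.058765 * 1000 = 58.765 mm


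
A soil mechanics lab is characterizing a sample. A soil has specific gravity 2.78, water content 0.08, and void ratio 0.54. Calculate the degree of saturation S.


Result: 0.4119

Derivation:
Using S = Gs * w / e
S = 2.78 * 0.08 / 0.54
S = 0.4119


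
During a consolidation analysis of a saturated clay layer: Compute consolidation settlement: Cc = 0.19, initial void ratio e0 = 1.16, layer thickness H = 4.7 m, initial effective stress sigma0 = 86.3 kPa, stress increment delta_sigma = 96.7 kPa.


Result: 0.135 m

Derivation:
Using Sc = Cc * H / (1 + e0) * log10((sigma0 + delta_sigma) / sigma0)
Stress ratio = (86.3 + 96.7) / 86.3 = 2.12051
log10(2.12051) = 0.32644
Cc * H / (1 + e0) = 0.19 * 4.7 / (1 + 1.16) = 0.413426
Sc = 0.413426 * 0.32644
Sc = 0.135 m


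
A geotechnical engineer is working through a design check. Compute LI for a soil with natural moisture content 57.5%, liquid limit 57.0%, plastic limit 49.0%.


First compute the plasticity index:
PI = LL - PL = 57.0 - 49.0 = 8.0
Then compute the liquidity index:
LI = (w - PL) / PI
LI = (57.5 - 49.0) / 8.0
LI = 1.062


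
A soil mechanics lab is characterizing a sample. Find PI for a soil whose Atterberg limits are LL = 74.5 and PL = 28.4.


Result: 46.1

Derivation:
Using PI = LL - PL
PI = 74.5 - 28.4
PI = 46.1


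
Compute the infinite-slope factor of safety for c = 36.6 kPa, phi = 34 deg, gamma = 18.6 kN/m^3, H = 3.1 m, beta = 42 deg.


Using Fs = c / (gamma*H*sin(beta)*cos(beta)) + tan(phi)/tan(beta)
Cohesion contribution = 36.6 / (18.6*3.1*sin(42)*cos(42))
Cohesion contribution = 1.2765
Friction contribution = tan(34)/tan(42) = 0.749118
Fs = 1.2765 + 0.749118
Fs = 2.026


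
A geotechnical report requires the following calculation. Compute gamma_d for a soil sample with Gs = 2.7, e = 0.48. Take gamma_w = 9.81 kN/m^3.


Result: 17.897 kN/m^3

Derivation:
Using gamma_d = Gs * gamma_w / (1 + e)
gamma_d = 2.7 * 9.81 / (1 + 0.48)
gamma_d = 2.7 * 9.81 / 1.48
gamma_d = 17.897 kN/m^3


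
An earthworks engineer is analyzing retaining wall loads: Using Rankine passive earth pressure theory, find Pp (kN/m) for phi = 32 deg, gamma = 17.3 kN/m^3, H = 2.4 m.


Compute passive earth pressure coefficient:
Kp = tan^2(45 + phi/2) = tan^2(61.0) = 3.254588
Compute passive force:
Pp = 0.5 * Kp * gamma * H^2
Pp = 0.5 * 3.254588 * 17.3 * 2.4^2
Pp = 162.16 kN/m


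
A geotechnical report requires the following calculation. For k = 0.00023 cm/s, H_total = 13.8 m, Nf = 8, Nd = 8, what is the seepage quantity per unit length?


Convert k to m/s for unit consistency with H:
k = 0.00023 cm/s = 0.00023 / 100 m/s = 2.3e-06 m/s
Using q = k * H * Nf / Nd
Nf / Nd = 8 / 8 = 1.0
q = 2.3e-06 * 13.8 * 1.0
q = 3.174e-05 m^3/s per m


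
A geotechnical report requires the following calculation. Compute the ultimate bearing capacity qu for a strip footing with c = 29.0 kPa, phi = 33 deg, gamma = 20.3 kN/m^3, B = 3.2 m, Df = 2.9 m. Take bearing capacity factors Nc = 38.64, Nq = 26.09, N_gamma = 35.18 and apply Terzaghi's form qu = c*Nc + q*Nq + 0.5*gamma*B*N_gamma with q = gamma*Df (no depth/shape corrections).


Compute qu = c*Nc + gamma*Df*Nq + 0.5*gamma*B*N_gamma
Term 1: 29.0 * 38.64 = 1120.56
Term 2: 20.3 * 2.9 * 26.09 = 1535.9183
Term 3: 0.5 * 20.3 * 3.2 * 35.18 = 1142.6464
qu = 1120.56 + 1535.9183 + 1142.6464
qu = 3799.12 kPa


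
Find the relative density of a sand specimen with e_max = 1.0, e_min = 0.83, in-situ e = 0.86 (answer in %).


Result: 82.35 %

Derivation:
Using Dr = (e_max - e) / (e_max - e_min) * 100
e_max - e = 1.0 - 0.86 = 0.14
e_max - e_min = 1.0 - 0.83 = 0.17
Dr = 0.14 / 0.17 * 100
Dr = 82.35 %


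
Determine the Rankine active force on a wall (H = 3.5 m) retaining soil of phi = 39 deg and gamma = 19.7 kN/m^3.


Result: 27.45 kN/m

Derivation:
Compute active earth pressure coefficient:
Ka = tan^2(45 - phi/2) = tan^2(25.5) = 0.227506
Compute active force:
Pa = 0.5 * Ka * gamma * H^2
Pa = 0.5 * 0.227506 * 19.7 * 3.5^2
Pa = 27.45 kN/m


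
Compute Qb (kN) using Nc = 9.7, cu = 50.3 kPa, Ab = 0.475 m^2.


Using Qb = Nc * cu * Ab
Qb = 9.7 * 50.3 * 0.475
Qb = 231.76 kN


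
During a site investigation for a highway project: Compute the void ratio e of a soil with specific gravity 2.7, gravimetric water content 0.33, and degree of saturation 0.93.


Using the relation e = Gs * w / S
e = 2.7 * 0.33 / 0.93
e = 0.9581


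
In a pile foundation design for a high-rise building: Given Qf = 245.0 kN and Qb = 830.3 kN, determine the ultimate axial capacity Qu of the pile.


Using Qu = Qf + Qb
Qu = 245.0 + 830.3
Qu = 1075.3 kN


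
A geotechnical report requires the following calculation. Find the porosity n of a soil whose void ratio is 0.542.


Using the relation n = e / (1 + e)
n = 0.542 / (1 + 0.542)
n = 0.542 / 1.542
n = 0.3515


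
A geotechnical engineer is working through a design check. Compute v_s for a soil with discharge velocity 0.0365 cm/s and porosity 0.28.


Result: 0.13036 cm/s

Derivation:
Using v_s = v_d / n
v_s = 0.0365 / 0.28
v_s = 0.13036 cm/s


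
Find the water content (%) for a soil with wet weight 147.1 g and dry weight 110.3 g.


Using w = (m_wet - m_dry) / m_dry * 100
m_wet - m_dry = 147.1 - 110.3 = 36.8 g
w = 36.8 / 110.3 * 100
w = 33.36 %


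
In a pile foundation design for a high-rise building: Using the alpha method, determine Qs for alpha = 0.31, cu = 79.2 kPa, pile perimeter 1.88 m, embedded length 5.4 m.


Using Qs = alpha * cu * perimeter * L
Qs = 0.31 * 79.2 * 1.88 * 5.4
Qs = 249.25 kN


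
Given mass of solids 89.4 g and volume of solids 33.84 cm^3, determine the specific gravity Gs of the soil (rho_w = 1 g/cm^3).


Using Gs = m_s / (V_s * rho_w)
Since rho_w = 1 g/cm^3:
Gs = 89.4 / 33.84
Gs = 2.642


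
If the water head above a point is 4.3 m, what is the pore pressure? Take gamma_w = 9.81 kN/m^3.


Result: 42.18 kPa

Derivation:
Using u = gamma_w * h_w
u = 9.81 * 4.3
u = 42.18 kPa


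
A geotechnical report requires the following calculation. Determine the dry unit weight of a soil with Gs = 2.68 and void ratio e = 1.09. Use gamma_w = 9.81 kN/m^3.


Result: 12.579 kN/m^3

Derivation:
Using gamma_d = Gs * gamma_w / (1 + e)
gamma_d = 2.68 * 9.81 / (1 + 1.09)
gamma_d = 2.68 * 9.81 / 2.09
gamma_d = 12.579 kN/m^3


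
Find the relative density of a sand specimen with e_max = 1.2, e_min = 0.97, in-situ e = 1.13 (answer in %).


Using Dr = (e_max - e) / (e_max - e_min) * 100
e_max - e = 1.2 - 1.13 = 0.07
e_max - e_min = 1.2 - 0.97 = 0.23
Dr = 0.07 / 0.23 * 100
Dr = 30.43 %


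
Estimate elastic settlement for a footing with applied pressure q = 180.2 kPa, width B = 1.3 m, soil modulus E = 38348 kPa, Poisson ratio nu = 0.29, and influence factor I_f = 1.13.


Using Se = q * B * (1 - nu^2) * I_f / E
1 - nu^2 = 1 - 0.29^2 = 0.9159
Se = 180.2 * 1.3 * 0.9159 * 1.13 / 38348
Se = 0.006322 m
Convert to mm: Se = 0.006322 * 1000 = 6.322 mm


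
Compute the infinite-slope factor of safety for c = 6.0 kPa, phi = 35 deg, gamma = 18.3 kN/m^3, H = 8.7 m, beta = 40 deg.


Using Fs = c / (gamma*H*sin(beta)*cos(beta)) + tan(phi)/tan(beta)
Cohesion contribution = 6.0 / (18.3*8.7*sin(40)*cos(40))
Cohesion contribution = 0.0765349
Friction contribution = tan(35)/tan(40) = 0.834475
Fs = 0.0765349 + 0.834475
Fs = 0.911


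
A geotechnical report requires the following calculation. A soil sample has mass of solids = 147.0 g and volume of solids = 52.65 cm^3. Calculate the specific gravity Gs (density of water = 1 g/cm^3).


Result: 2.792

Derivation:
Using Gs = m_s / (V_s * rho_w)
Since rho_w = 1 g/cm^3:
Gs = 147.0 / 52.65
Gs = 2.792


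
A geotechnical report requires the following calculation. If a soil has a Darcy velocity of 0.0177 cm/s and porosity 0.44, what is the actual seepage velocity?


Result: 0.04023 cm/s

Derivation:
Using v_s = v_d / n
v_s = 0.0177 / 0.44
v_s = 0.04023 cm/s


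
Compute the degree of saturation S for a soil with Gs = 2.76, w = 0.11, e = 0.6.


Result: 0.506

Derivation:
Using S = Gs * w / e
S = 2.76 * 0.11 / 0.6
S = 0.506


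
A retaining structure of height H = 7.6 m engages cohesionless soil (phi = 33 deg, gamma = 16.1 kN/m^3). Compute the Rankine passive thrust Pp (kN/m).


Compute passive earth pressure coefficient:
Kp = tan^2(45 + phi/2) = tan^2(61.5) = 3.39212
Compute passive force:
Pp = 0.5 * Kp * gamma * H^2
Pp = 0.5 * 3.39212 * 16.1 * 7.6^2
Pp = 1577.23 kN/m


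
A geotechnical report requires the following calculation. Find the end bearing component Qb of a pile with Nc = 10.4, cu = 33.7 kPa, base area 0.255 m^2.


Using Qb = Nc * cu * Ab
Qb = 10.4 * 33.7 * 0.255
Qb = 89.37 kN


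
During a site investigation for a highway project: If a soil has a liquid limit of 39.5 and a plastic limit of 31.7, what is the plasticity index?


Result: 7.8

Derivation:
Using PI = LL - PL
PI = 39.5 - 31.7
PI = 7.8


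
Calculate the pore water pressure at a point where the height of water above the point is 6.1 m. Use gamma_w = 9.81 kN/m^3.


Using u = gamma_w * h_w
u = 9.81 * 6.1
u = 59.84 kPa


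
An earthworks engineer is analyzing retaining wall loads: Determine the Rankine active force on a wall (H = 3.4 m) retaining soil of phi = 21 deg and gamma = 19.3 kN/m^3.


Result: 52.69 kN/m

Derivation:
Compute active earth pressure coefficient:
Ka = tan^2(45 - phi/2) = tan^2(34.5) = 0.472355
Compute active force:
Pa = 0.5 * Ka * gamma * H^2
Pa = 0.5 * 0.472355 * 19.3 * 3.4^2
Pa = 52.69 kN/m
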